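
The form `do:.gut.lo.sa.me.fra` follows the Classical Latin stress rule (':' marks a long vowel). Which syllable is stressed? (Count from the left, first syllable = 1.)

4

Classical Latin: stress the penult if heavy (long vowel or closed), else the antepenult.
Weights: 4 sa L, 5 me L, 6 fra L.
The penult (syllable 5, me) is light, so stress falls on the antepenult (syllable 4, sa).
Stress on syllable 4: do:.gut.lo.ˈsa.me.fra.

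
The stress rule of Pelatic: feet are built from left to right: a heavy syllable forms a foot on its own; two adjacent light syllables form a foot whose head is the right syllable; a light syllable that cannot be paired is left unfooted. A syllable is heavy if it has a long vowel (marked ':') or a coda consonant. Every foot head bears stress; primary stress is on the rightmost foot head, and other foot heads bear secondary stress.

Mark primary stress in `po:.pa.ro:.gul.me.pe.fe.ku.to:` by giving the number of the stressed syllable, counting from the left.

9

Weights: 1 po: H, 2 pa L, 3 ro: H, 4 gul H, 5 me L, 6 pe L, 7 fe L, 8 ku L, 9 to: H.
Parse left to right (heavy = foot alone; LL = one foot; stranded L unfooted): (ˈpo:) pa (ˈro:) (ˈgul) (me.ˈpe) (fe.ˈku) (ˈto:).
Foot heads: 1, 3, 4, 6, 8, 9.
Primary stress on the rightmost head = syllable 9.
Primary stress: syllable 9 → po:.pa.ro:.gul.me.pe.fe.ku.ˈto:.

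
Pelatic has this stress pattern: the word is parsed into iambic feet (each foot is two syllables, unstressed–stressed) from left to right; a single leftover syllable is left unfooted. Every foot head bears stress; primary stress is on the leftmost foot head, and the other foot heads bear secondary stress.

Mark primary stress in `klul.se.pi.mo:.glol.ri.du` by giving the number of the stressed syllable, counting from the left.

2

Parse left to right into iambic (σˈσ) feet: (klul.ˈse) (pi.ˈmo:) (glol.ˈri) du. Syllable 7 is left unfooted.
Foot heads (stressed positions): 2, 4, 6.
End Rule Leftmost: primary stress on the leftmost head = syllable 2.
Primary stress: syllable 2 → klul.ˈse.pi.mo:.glol.ri.du.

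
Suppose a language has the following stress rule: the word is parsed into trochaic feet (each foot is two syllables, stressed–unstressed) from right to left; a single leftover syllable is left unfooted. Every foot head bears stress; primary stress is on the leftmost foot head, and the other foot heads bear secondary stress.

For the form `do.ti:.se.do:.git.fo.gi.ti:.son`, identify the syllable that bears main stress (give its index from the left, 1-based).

2

Parse right to left into trochaic (ˈσσ) feet: do (ˈti:.se) (ˈdo:.git) (ˈfo.gi) (ˈti:.son). Syllable 1 is left unfooted.
Foot heads (stressed positions): 2, 4, 6, 8.
End Rule Leftmost: primary stress on the leftmost head = syllable 2.
Primary stress: syllable 2 → do.ˈti:.se.do:.git.fo.gi.ti:.son.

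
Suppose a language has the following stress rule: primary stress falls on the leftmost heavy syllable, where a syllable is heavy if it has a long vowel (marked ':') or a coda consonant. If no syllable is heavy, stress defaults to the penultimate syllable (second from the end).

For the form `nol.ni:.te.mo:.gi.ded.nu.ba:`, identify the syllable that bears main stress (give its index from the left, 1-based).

Weights: 1 nol H, 2 ni: H, 3 te L, 4 mo: H, 5 gi L, 6 ded H, 7 nu L, 8 ba: H.
Heavy syllables in the domain: 1, 2, 4, 6, 8. The leftmost is syllable 1 (nol).
Primary stress: syllable 1 → ˈnol.ni:.te.mo:.gi.ded.nu.ba:.

1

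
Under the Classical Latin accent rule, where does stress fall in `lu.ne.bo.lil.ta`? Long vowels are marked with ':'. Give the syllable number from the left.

Classical Latin: stress the penult if heavy (long vowel or closed), else the antepenult.
Weights: 3 bo L, 4 lil H, 5 ta L.
The penult (syllable 4, lil) is heavy, so it takes stress.
Stress on syllable 4: lu.ne.bo.ˈlil.ta.

4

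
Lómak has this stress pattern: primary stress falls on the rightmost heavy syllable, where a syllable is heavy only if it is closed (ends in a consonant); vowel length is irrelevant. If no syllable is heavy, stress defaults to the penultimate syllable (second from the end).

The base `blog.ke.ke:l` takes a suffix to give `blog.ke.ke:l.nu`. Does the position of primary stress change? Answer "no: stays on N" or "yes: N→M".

no: stays on 3

Base `blog.ke.ke:l` (3 syllables):
  Weights: 1 blog H, 2 ke L, 3 ke:l H.
  Heavy syllables in the domain: 1, 3. The rightmost is syllable 3 (ke:l).
  → primary stress on syllable 3.
Suffixed `blog.ke.ke:l.nu` (4 syllables):
  Weights: 1 blog H, 2 ke L, 3 ke:l H, 4 nu L.
  Heavy syllables in the domain: 1, 3. The rightmost is syllable 3 (ke:l).
  → primary stress on syllable 3.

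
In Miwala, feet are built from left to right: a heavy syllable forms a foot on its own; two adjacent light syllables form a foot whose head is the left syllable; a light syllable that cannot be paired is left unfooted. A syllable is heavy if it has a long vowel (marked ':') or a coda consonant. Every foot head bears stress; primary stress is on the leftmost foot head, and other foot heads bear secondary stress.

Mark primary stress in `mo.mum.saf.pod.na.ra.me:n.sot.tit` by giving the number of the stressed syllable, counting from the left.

Weights: 1 mo L, 2 mum H, 3 saf H, 4 pod H, 5 na L, 6 ra L, 7 me:n H, 8 sot H, 9 tit H.
Parse left to right (heavy = foot alone; LL = one foot; stranded L unfooted): mo (ˈmum) (ˈsaf) (ˈpod) (ˈna.ra) (ˈme:n) (ˈsot) (ˈtit).
Foot heads: 2, 3, 4, 5, 7, 8, 9.
Primary stress on the leftmost head = syllable 2.
Primary stress: syllable 2 → mo.ˈmum.saf.pod.na.ra.me:n.sot.tit.

2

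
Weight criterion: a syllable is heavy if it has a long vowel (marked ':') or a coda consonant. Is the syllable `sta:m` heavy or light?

`sta:m`: long vowel, closed (coda /m/). Long vowel and closed → heavy.

heavy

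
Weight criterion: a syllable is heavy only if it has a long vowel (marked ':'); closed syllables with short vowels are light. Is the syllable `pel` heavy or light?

`pel`: short vowel, closed (coda /l/). Short vowel → light.

light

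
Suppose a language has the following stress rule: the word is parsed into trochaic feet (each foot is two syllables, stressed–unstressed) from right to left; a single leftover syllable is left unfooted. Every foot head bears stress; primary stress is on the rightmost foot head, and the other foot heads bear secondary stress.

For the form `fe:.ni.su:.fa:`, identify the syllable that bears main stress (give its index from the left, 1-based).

Parse right to left into trochaic (ˈσσ) feet: (ˈfe:.ni) (ˈsu:.fa:).
Foot heads (stressed positions): 1, 3.
End Rule Rightmost: primary stress on the rightmost head = syllable 3.
Primary stress: syllable 3 → fe:.ni.ˈsu:.fa:.

3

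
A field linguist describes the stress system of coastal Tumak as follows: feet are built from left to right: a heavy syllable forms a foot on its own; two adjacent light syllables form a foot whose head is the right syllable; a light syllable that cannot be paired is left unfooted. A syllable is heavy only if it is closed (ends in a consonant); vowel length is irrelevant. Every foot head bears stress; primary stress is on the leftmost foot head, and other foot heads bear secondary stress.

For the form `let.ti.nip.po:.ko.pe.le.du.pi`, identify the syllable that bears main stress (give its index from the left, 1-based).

1

Weights: 1 let H, 2 ti L, 3 nip H, 4 po: L, 5 ko L, 6 pe L, 7 le L, 8 du L, 9 pi L.
Parse left to right (heavy = foot alone; LL = one foot; stranded L unfooted): (ˈlet) ti (ˈnip) (po:.ˈko) (pe.ˈle) (du.ˈpi).
Foot heads: 1, 3, 5, 7, 9.
Primary stress on the leftmost head = syllable 1.
Primary stress: syllable 1 → ˈlet.ti.nip.po:.ko.pe.le.du.pi.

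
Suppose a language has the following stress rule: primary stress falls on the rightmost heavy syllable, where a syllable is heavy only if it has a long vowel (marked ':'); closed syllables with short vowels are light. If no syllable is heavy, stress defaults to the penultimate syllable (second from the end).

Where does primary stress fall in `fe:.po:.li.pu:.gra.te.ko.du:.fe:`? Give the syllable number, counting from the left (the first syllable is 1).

9

Weights: 1 fe: H, 2 po: H, 3 li L, 4 pu: H, 5 gra L, 6 te L, 7 ko L, 8 du: H, 9 fe: H.
Heavy syllables in the domain: 1, 2, 4, 8, 9. The rightmost is syllable 9 (fe:).
Primary stress: syllable 9 → fe:.po:.li.pu:.gra.te.ko.du:.ˈfe:.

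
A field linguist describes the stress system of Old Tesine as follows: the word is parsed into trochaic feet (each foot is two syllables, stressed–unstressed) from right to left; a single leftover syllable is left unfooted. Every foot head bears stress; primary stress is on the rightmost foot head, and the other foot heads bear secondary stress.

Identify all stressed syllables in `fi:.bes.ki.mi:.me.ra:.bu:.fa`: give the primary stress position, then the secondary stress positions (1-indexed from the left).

primary 7, secondary 1, 3, 5

Parse right to left into trochaic (ˈσσ) feet: (ˈfi:.bes) (ˈki.mi:) (ˈme.ra:) (ˈbu:.fa).
Foot heads (stressed positions): 1, 3, 5, 7.
End Rule Rightmost: primary stress on the rightmost head = syllable 7.
Secondary stress on 1, 3, 5: ˌfi:.bes.ˌki.mi:.ˌme.ra:.ˈbu:.fa.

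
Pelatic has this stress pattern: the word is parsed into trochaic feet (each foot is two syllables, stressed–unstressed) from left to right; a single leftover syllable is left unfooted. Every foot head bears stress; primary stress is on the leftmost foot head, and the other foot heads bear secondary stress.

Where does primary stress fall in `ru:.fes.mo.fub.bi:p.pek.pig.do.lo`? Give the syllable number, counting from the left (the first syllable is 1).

1

Parse left to right into trochaic (ˈσσ) feet: (ˈru:.fes) (ˈmo.fub) (ˈbi:p.pek) (ˈpig.do) lo. Syllable 9 is left unfooted.
Foot heads (stressed positions): 1, 3, 5, 7.
End Rule Leftmost: primary stress on the leftmost head = syllable 1.
Primary stress: syllable 1 → ˈru:.fes.mo.fub.bi:p.pek.pig.do.lo.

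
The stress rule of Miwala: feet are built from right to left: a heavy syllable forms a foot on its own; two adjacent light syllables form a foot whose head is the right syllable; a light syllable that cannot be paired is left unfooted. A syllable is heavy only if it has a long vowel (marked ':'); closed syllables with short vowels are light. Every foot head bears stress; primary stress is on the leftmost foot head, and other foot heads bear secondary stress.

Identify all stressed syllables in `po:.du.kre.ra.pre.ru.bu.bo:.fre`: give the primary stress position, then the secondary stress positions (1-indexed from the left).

Weights: 1 po: H, 2 du L, 3 kre L, 4 ra L, 5 pre L, 6 ru L, 7 bu L, 8 bo: H, 9 fre L.
Parse right to left (heavy = foot alone; LL = one foot; stranded L unfooted): (ˈpo:) (du.ˈkre) (ra.ˈpre) (ru.ˈbu) (ˈbo:) fre.
Foot heads: 1, 3, 5, 7, 8.
Primary stress on the leftmost head = syllable 1.
Secondary stress on 3, 5, 7, 8: ˈpo:.du.ˌkre.ra.ˌpre.ru.ˌbu.ˌbo:.fre.

primary 1, secondary 3, 5, 7, 8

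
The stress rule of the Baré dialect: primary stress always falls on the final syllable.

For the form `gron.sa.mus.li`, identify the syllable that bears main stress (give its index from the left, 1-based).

4

The word has 4 syllables; the final syllable is syllable 4 (li).
Primary stress: syllable 4 → gron.sa.mus.ˈli.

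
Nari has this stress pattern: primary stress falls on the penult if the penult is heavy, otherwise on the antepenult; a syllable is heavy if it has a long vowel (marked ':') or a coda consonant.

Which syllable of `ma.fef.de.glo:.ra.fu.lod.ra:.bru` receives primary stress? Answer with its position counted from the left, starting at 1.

8

Weights: 7 lod H, 8 ra: H, 9 bru L.
The penult (syllable 8, ra:) is heavy, so it takes stress.
Primary stress: syllable 8 → ma.fef.de.glo:.ra.fu.lod.ˈra:.bru.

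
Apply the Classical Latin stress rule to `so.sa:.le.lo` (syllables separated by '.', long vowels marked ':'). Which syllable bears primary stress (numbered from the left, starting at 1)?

Classical Latin: stress the penult if heavy (long vowel or closed), else the antepenult.
Weights: 2 sa: H, 3 le L, 4 lo L.
The penult (syllable 3, le) is light, so stress falls on the antepenult (syllable 2, sa:).
Stress on syllable 2: so.ˈsa:.le.lo.

2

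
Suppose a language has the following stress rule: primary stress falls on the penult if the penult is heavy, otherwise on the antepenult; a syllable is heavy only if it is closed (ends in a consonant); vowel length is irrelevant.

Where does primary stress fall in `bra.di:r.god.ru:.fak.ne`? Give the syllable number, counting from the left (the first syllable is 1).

5

Weights: 4 ru: L, 5 fak H, 6 ne L.
The penult (syllable 5, fak) is heavy, so it takes stress.
Primary stress: syllable 5 → bra.di:r.god.ru:.ˈfak.ne.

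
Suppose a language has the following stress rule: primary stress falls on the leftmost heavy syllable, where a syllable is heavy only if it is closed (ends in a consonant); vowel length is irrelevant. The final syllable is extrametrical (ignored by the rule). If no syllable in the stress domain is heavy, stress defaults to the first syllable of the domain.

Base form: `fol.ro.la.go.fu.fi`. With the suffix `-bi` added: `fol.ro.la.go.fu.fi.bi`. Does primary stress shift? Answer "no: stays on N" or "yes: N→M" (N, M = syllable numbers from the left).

no: stays on 1

Base `fol.ro.la.go.fu.fi` (6 syllables):
  The final syllable (6, fi) is extrametrical; the stress domain is syllables 1–5.
  Weights: 1 fol H, 2 ro L, 3 la L, 4 go L, 5 fu L.
  Heavy syllables in the domain: 1. The leftmost is syllable 1 (fol).
  → primary stress on syllable 1.
Suffixed `fol.ro.la.go.fu.fi.bi` (7 syllables):
  The final syllable (7, bi) is extrametrical; the stress domain is syllables 1–6.
  Weights: 1 fol H, 2 ro L, 3 la L, 4 go L, 5 fu L, 6 fi L.
  Heavy syllables in the domain: 1. The leftmost is syllable 1 (fol).
  → primary stress on syllable 1.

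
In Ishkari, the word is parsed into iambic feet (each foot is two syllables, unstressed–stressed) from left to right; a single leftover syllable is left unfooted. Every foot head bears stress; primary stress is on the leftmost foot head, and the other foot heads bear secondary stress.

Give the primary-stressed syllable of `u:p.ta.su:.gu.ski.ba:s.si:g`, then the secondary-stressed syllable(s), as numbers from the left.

Parse left to right into iambic (σˈσ) feet: (u:p.ˈta) (su:.ˈgu) (ski.ˈba:s) si:g. Syllable 7 is left unfooted.
Foot heads (stressed positions): 2, 4, 6.
End Rule Leftmost: primary stress on the leftmost head = syllable 2.
Secondary stress on 4, 6: u:p.ˈta.su:.ˌgu.ski.ˌba:s.si:g.

primary 2, secondary 4, 6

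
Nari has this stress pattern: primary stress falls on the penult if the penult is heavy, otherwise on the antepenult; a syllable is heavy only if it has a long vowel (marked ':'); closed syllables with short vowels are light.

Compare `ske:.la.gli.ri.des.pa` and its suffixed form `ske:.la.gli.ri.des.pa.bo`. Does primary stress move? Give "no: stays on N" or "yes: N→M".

Base `ske:.la.gli.ri.des.pa` (6 syllables):
  Weights: 4 ri L, 5 des L, 6 pa L.
  The penult (syllable 5, des) is light, so stress falls on the antepenult (syllable 4, ri).
  → primary stress on syllable 4.
Suffixed `ske:.la.gli.ri.des.pa.bo` (7 syllables):
  Weights: 5 des L, 6 pa L, 7 bo L.
  The penult (syllable 6, pa) is light, so stress falls on the antepenult (syllable 5, des).
  → primary stress on syllable 5.

yes: 4→5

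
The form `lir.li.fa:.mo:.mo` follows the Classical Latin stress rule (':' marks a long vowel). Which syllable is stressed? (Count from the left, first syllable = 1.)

Classical Latin: stress the penult if heavy (long vowel or closed), else the antepenult.
Weights: 3 fa: H, 4 mo: H, 5 mo L.
The penult (syllable 4, mo:) is heavy, so it takes stress.
Stress on syllable 4: lir.li.fa:.ˈmo:.mo.

4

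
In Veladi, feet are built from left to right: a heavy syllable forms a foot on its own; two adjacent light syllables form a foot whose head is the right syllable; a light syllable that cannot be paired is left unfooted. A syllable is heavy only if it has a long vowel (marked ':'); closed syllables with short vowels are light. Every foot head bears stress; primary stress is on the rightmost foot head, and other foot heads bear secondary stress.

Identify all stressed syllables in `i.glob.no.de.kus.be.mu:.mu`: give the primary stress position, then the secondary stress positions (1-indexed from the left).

primary 7, secondary 2, 4, 6

Weights: 1 i L, 2 glob L, 3 no L, 4 de L, 5 kus L, 6 be L, 7 mu: H, 8 mu L.
Parse left to right (heavy = foot alone; LL = one foot; stranded L unfooted): (i.ˈglob) (no.ˈde) (kus.ˈbe) (ˈmu:) mu.
Foot heads: 2, 4, 6, 7.
Primary stress on the rightmost head = syllable 7.
Secondary stress on 2, 4, 6: i.ˌglob.no.ˌde.kus.ˌbe.ˈmu:.mu.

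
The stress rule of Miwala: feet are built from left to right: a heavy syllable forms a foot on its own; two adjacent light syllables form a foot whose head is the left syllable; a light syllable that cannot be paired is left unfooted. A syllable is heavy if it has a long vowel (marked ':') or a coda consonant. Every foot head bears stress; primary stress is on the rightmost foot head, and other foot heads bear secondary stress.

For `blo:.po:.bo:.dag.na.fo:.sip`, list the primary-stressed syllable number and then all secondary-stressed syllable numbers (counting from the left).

Weights: 1 blo: H, 2 po: H, 3 bo: H, 4 dag H, 5 na L, 6 fo: H, 7 sip H.
Parse left to right (heavy = foot alone; LL = one foot; stranded L unfooted): (ˈblo:) (ˈpo:) (ˈbo:) (ˈdag) na (ˈfo:) (ˈsip).
Foot heads: 1, 2, 3, 4, 6, 7.
Primary stress on the rightmost head = syllable 7.
Secondary stress on 1, 2, 3, 4, 6: ˌblo:.ˌpo:.ˌbo:.ˌdag.na.ˌfo:.ˈsip.

primary 7, secondary 1, 2, 3, 4, 6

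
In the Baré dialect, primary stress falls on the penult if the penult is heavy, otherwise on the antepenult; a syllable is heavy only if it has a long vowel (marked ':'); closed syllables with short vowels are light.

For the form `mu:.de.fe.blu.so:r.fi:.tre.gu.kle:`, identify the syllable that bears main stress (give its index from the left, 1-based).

7

Weights: 7 tre L, 8 gu L, 9 kle: H.
The penult (syllable 8, gu) is light, so stress falls on the antepenult (syllable 7, tre).
Primary stress: syllable 7 → mu:.de.fe.blu.so:r.fi:.ˈtre.gu.kle:.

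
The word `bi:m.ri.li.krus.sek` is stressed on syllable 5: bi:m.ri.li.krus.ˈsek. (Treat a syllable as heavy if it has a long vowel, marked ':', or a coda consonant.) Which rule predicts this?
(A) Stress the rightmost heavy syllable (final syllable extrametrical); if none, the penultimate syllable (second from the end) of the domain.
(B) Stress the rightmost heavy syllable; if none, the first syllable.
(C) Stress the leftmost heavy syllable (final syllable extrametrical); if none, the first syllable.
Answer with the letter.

B

Rule A → syllable 4 (observed: 5).
Rule B → syllable 5 ✓.
Rule C → syllable 1 (observed: 5).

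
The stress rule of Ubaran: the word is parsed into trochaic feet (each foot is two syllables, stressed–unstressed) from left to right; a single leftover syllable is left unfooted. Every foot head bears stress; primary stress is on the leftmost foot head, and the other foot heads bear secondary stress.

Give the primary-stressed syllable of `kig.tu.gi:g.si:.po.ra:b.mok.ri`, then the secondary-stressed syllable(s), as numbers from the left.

Parse left to right into trochaic (ˈσσ) feet: (ˈkig.tu) (ˈgi:g.si:) (ˈpo.ra:b) (ˈmok.ri).
Foot heads (stressed positions): 1, 3, 5, 7.
End Rule Leftmost: primary stress on the leftmost head = syllable 1.
Secondary stress on 3, 5, 7: ˈkig.tu.ˌgi:g.si:.ˌpo.ra:b.ˌmok.ri.

primary 1, secondary 3, 5, 7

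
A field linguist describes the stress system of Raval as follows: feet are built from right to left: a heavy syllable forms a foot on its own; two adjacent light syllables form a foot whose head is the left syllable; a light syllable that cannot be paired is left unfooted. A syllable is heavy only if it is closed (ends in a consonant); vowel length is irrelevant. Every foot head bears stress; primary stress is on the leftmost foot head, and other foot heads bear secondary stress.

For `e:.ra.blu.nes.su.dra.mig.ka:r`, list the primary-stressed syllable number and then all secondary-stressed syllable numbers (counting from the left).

primary 2, secondary 4, 5, 7, 8

Weights: 1 e: L, 2 ra L, 3 blu L, 4 nes H, 5 su L, 6 dra L, 7 mig H, 8 ka:r H.
Parse right to left (heavy = foot alone; LL = one foot; stranded L unfooted): e: (ˈra.blu) (ˈnes) (ˈsu.dra) (ˈmig) (ˈka:r).
Foot heads: 2, 4, 5, 7, 8.
Primary stress on the leftmost head = syllable 2.
Secondary stress on 4, 5, 7, 8: e:.ˈra.blu.ˌnes.ˌsu.dra.ˌmig.ˌka:r.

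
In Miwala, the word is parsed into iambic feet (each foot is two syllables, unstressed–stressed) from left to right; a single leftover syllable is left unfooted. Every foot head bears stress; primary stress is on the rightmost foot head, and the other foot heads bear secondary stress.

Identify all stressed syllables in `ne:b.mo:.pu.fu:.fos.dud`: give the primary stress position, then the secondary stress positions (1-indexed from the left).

primary 6, secondary 2, 4

Parse left to right into iambic (σˈσ) feet: (ne:b.ˈmo:) (pu.ˈfu:) (fos.ˈdud).
Foot heads (stressed positions): 2, 4, 6.
End Rule Rightmost: primary stress on the rightmost head = syllable 6.
Secondary stress on 2, 4: ne:b.ˌmo:.pu.ˌfu:.fos.ˈdud.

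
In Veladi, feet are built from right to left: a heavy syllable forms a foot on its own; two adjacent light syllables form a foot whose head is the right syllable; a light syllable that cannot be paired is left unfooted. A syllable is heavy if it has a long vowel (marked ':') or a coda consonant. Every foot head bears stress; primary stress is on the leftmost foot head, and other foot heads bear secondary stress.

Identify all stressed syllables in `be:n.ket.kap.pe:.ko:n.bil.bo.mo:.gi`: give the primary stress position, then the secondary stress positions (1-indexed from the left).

primary 1, secondary 2, 3, 4, 5, 6, 8

Weights: 1 be:n H, 2 ket H, 3 kap H, 4 pe: H, 5 ko:n H, 6 bil H, 7 bo L, 8 mo: H, 9 gi L.
Parse right to left (heavy = foot alone; LL = one foot; stranded L unfooted): (ˈbe:n) (ˈket) (ˈkap) (ˈpe:) (ˈko:n) (ˈbil) bo (ˈmo:) gi.
Foot heads: 1, 2, 3, 4, 5, 6, 8.
Primary stress on the leftmost head = syllable 1.
Secondary stress on 2, 3, 4, 5, 6, 8: ˈbe:n.ˌket.ˌkap.ˌpe:.ˌko:n.ˌbil.bo.ˌmo:.gi.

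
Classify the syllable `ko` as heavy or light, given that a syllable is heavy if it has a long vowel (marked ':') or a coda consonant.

`ko`: short vowel, open (no coda). Short vowel, open → light.

light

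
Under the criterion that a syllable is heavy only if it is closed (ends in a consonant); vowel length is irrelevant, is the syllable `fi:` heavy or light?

`fi:`: long vowel, open (no coda). Open (no coda) → light.

light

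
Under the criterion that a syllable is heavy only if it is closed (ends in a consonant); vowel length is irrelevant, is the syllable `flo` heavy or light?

`flo`: short vowel, open (no coda). Open (no coda) → light.

light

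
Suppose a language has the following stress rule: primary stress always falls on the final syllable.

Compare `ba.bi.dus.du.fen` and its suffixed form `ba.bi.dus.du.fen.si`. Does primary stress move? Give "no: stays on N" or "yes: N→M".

yes: 5→6

Base `ba.bi.dus.du.fen` (5 syllables):
  The word has 5 syllables; the final syllable is syllable 5 (fen).
  → primary stress on syllable 5.
Suffixed `ba.bi.dus.du.fen.si` (6 syllables):
  The word has 6 syllables; the final syllable is syllable 6 (si).
  → primary stress on syllable 6.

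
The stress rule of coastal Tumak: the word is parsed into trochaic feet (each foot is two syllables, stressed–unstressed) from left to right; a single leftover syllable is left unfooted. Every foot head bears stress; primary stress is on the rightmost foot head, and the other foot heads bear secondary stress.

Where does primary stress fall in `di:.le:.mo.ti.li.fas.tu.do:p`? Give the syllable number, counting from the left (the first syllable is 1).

7

Parse left to right into trochaic (ˈσσ) feet: (ˈdi:.le:) (ˈmo.ti) (ˈli.fas) (ˈtu.do:p).
Foot heads (stressed positions): 1, 3, 5, 7.
End Rule Rightmost: primary stress on the rightmost head = syllable 7.
Primary stress: syllable 7 → di:.le:.mo.ti.li.fas.ˈtu.do:p.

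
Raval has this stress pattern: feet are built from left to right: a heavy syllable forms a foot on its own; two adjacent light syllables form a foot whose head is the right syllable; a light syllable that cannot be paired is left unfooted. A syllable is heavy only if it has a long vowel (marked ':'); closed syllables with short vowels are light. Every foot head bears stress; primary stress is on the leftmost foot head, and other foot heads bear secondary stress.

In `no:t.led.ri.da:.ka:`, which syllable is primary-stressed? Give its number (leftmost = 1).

1

Weights: 1 no:t H, 2 led L, 3 ri L, 4 da: H, 5 ka: H.
Parse left to right (heavy = foot alone; LL = one foot; stranded L unfooted): (ˈno:t) (led.ˈri) (ˈda:) (ˈka:).
Foot heads: 1, 3, 4, 5.
Primary stress on the leftmost head = syllable 1.
Primary stress: syllable 1 → ˈno:t.led.ri.da:.ka:.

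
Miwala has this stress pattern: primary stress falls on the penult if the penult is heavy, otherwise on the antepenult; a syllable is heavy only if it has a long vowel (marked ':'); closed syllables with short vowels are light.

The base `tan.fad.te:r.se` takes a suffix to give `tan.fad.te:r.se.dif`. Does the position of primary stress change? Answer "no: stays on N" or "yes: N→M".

no: stays on 3

Base `tan.fad.te:r.se` (4 syllables):
  Weights: 2 fad L, 3 te:r H, 4 se L.
  The penult (syllable 3, te:r) is heavy, so it takes stress.
  → primary stress on syllable 3.
Suffixed `tan.fad.te:r.se.dif` (5 syllables):
  Weights: 3 te:r H, 4 se L, 5 dif L.
  The penult (syllable 4, se) is light, so stress falls on the antepenult (syllable 3, te:r).
  → primary stress on syllable 3.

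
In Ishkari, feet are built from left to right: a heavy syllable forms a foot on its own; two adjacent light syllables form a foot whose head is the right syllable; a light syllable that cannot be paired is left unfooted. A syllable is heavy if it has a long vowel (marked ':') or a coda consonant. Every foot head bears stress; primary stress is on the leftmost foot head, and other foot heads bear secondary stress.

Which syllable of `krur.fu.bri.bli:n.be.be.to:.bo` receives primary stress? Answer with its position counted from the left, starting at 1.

Weights: 1 krur H, 2 fu L, 3 bri L, 4 bli:n H, 5 be L, 6 be L, 7 to: H, 8 bo L.
Parse left to right (heavy = foot alone; LL = one foot; stranded L unfooted): (ˈkrur) (fu.ˈbri) (ˈbli:n) (be.ˈbe) (ˈto:) bo.
Foot heads: 1, 3, 4, 6, 7.
Primary stress on the leftmost head = syllable 1.
Primary stress: syllable 1 → ˈkrur.fu.bri.bli:n.be.be.to:.bo.

1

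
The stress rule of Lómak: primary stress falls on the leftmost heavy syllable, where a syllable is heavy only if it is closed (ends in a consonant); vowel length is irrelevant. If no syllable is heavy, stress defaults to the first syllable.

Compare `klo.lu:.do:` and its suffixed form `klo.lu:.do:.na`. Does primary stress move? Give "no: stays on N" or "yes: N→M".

Base `klo.lu:.do:` (3 syllables):
  Weights: 1 klo L, 2 lu: L, 3 do: L.
  No heavy syllable in the domain; default to the first syllable = syllable 1.
  → primary stress on syllable 1.
Suffixed `klo.lu:.do:.na` (4 syllables):
  Weights: 1 klo L, 2 lu: L, 3 do: L, 4 na L.
  No heavy syllable in the domain; default to the first syllable = syllable 1.
  → primary stress on syllable 1.

no: stays on 1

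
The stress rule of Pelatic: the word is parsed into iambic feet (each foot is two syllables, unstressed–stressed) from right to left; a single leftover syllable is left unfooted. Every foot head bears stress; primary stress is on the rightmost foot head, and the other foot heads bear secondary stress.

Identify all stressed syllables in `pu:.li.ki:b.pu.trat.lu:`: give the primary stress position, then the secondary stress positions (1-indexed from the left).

Parse right to left into iambic (σˈσ) feet: (pu:.ˈli) (ki:b.ˈpu) (trat.ˈlu:).
Foot heads (stressed positions): 2, 4, 6.
End Rule Rightmost: primary stress on the rightmost head = syllable 6.
Secondary stress on 2, 4: pu:.ˌli.ki:b.ˌpu.trat.ˈlu:.

primary 6, secondary 2, 4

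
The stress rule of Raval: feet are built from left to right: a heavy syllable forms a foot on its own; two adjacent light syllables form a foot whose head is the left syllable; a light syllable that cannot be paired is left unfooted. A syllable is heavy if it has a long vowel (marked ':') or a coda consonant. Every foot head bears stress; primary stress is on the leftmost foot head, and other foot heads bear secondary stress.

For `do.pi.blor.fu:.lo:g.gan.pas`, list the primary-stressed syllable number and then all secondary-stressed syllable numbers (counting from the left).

primary 1, secondary 3, 4, 5, 6, 7

Weights: 1 do L, 2 pi L, 3 blor H, 4 fu: H, 5 lo:g H, 6 gan H, 7 pas H.
Parse left to right (heavy = foot alone; LL = one foot; stranded L unfooted): (ˈdo.pi) (ˈblor) (ˈfu:) (ˈlo:g) (ˈgan) (ˈpas).
Foot heads: 1, 3, 4, 5, 6, 7.
Primary stress on the leftmost head = syllable 1.
Secondary stress on 3, 4, 5, 6, 7: ˈdo.pi.ˌblor.ˌfu:.ˌlo:g.ˌgan.ˌpas.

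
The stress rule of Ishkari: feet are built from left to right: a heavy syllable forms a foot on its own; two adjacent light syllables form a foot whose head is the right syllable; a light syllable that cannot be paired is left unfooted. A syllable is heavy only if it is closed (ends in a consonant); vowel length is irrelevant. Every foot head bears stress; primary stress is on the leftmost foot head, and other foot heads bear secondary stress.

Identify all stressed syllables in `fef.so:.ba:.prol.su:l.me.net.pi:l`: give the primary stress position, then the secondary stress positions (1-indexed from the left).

primary 1, secondary 3, 4, 5, 7, 8

Weights: 1 fef H, 2 so: L, 3 ba: L, 4 prol H, 5 su:l H, 6 me L, 7 net H, 8 pi:l H.
Parse left to right (heavy = foot alone; LL = one foot; stranded L unfooted): (ˈfef) (so:.ˈba:) (ˈprol) (ˈsu:l) me (ˈnet) (ˈpi:l).
Foot heads: 1, 3, 4, 5, 7, 8.
Primary stress on the leftmost head = syllable 1.
Secondary stress on 3, 4, 5, 7, 8: ˈfef.so:.ˌba:.ˌprol.ˌsu:l.me.ˌnet.ˌpi:l.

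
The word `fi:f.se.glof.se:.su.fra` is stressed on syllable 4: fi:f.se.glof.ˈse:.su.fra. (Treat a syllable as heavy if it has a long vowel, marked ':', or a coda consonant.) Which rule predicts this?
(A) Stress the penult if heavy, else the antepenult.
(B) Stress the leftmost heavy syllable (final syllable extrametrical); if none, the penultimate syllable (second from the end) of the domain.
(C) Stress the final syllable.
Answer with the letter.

Rule A → syllable 4 ✓.
Rule B → syllable 1 (observed: 4).
Rule C → syllable 6 (observed: 4).

A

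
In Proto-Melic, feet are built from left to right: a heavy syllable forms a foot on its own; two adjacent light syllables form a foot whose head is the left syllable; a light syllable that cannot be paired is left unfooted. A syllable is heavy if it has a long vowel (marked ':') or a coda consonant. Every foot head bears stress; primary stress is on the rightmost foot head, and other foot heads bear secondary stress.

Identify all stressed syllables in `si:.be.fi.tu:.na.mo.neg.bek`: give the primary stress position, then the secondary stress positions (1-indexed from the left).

primary 8, secondary 1, 2, 4, 5, 7

Weights: 1 si: H, 2 be L, 3 fi L, 4 tu: H, 5 na L, 6 mo L, 7 neg H, 8 bek H.
Parse left to right (heavy = foot alone; LL = one foot; stranded L unfooted): (ˈsi:) (ˈbe.fi) (ˈtu:) (ˈna.mo) (ˈneg) (ˈbek).
Foot heads: 1, 2, 4, 5, 7, 8.
Primary stress on the rightmost head = syllable 8.
Secondary stress on 1, 2, 4, 5, 7: ˌsi:.ˌbe.fi.ˌtu:.ˌna.mo.ˌneg.ˈbek.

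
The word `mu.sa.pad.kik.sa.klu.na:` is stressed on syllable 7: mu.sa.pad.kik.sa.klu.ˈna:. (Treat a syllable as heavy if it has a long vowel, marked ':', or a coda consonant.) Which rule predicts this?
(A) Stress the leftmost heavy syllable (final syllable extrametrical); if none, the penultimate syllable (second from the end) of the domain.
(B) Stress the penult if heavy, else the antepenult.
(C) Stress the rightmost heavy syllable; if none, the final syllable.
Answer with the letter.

Rule A → syllable 3 (observed: 7).
Rule B → syllable 5 (observed: 7).
Rule C → syllable 7 ✓.

C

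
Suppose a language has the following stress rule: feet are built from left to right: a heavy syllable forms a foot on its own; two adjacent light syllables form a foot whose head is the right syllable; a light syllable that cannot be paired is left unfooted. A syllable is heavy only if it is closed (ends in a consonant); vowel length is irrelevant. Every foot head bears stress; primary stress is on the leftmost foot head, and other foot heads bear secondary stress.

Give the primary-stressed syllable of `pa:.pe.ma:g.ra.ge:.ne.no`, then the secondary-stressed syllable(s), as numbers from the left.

primary 2, secondary 3, 5, 7

Weights: 1 pa: L, 2 pe L, 3 ma:g H, 4 ra L, 5 ge: L, 6 ne L, 7 no L.
Parse left to right (heavy = foot alone; LL = one foot; stranded L unfooted): (pa:.ˈpe) (ˈma:g) (ra.ˈge:) (ne.ˈno).
Foot heads: 2, 3, 5, 7.
Primary stress on the leftmost head = syllable 2.
Secondary stress on 3, 5, 7: pa:.ˈpe.ˌma:g.ra.ˌge:.ne.ˌno.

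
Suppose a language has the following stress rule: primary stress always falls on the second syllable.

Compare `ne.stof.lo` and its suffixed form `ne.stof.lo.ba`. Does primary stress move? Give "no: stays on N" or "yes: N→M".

Base `ne.stof.lo` (3 syllables):
  The word has 3 syllables; the second syllable is syllable 2 (stof).
  → primary stress on syllable 2.
Suffixed `ne.stof.lo.ba` (4 syllables):
  The word has 4 syllables; the second syllable is syllable 2 (stof).
  → primary stress on syllable 2.

no: stays on 2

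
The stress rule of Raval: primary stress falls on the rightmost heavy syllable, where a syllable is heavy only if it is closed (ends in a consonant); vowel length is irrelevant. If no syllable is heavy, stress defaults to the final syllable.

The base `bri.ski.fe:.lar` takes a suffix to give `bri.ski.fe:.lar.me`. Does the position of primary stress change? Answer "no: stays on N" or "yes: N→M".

no: stays on 4

Base `bri.ski.fe:.lar` (4 syllables):
  Weights: 1 bri L, 2 ski L, 3 fe: L, 4 lar H.
  Heavy syllables in the domain: 4. The rightmost is syllable 4 (lar).
  → primary stress on syllable 4.
Suffixed `bri.ski.fe:.lar.me` (5 syllables):
  Weights: 1 bri L, 2 ski L, 3 fe: L, 4 lar H, 5 me L.
  Heavy syllables in the domain: 4. The rightmost is syllable 4 (lar).
  → primary stress on syllable 4.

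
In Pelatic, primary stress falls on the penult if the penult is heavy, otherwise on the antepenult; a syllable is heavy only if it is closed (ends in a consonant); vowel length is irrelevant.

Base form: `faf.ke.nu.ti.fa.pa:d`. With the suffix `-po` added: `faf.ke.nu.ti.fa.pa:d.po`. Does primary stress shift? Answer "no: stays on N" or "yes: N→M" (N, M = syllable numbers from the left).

Base `faf.ke.nu.ti.fa.pa:d` (6 syllables):
  Weights: 4 ti L, 5 fa L, 6 pa:d H.
  The penult (syllable 5, fa) is light, so stress falls on the antepenult (syllable 4, ti).
  → primary stress on syllable 4.
Suffixed `faf.ke.nu.ti.fa.pa:d.po` (7 syllables):
  Weights: 5 fa L, 6 pa:d H, 7 po L.
  The penult (syllable 6, pa:d) is heavy, so it takes stress.
  → primary stress on syllable 6.

yes: 4→6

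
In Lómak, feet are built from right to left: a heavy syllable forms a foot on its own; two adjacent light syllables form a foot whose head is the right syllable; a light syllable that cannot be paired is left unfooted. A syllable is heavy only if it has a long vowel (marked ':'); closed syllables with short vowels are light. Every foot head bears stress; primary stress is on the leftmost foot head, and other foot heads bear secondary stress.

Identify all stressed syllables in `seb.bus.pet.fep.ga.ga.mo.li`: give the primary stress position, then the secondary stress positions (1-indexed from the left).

primary 2, secondary 4, 6, 8

Weights: 1 seb L, 2 bus L, 3 pet L, 4 fep L, 5 ga L, 6 ga L, 7 mo L, 8 li L.
Parse right to left (heavy = foot alone; LL = one foot; stranded L unfooted): (seb.ˈbus) (pet.ˈfep) (ga.ˈga) (mo.ˈli).
Foot heads: 2, 4, 6, 8.
Primary stress on the leftmost head = syllable 2.
Secondary stress on 4, 6, 8: seb.ˈbus.pet.ˌfep.ga.ˌga.mo.ˌli.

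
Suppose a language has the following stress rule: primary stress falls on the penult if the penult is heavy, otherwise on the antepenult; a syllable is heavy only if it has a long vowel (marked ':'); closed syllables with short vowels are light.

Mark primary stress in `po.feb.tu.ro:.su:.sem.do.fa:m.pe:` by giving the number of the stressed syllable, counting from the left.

8

Weights: 7 do L, 8 fa:m H, 9 pe: H.
The penult (syllable 8, fa:m) is heavy, so it takes stress.
Primary stress: syllable 8 → po.feb.tu.ro:.su:.sem.do.ˈfa:m.pe:.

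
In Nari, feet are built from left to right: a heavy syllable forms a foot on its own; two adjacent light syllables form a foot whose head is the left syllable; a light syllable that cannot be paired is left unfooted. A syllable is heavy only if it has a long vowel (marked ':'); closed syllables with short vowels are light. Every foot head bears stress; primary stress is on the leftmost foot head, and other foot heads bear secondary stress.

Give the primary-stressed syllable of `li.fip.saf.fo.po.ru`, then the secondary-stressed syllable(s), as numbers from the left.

primary 1, secondary 3, 5

Weights: 1 li L, 2 fip L, 3 saf L, 4 fo L, 5 po L, 6 ru L.
Parse left to right (heavy = foot alone; LL = one foot; stranded L unfooted): (ˈli.fip) (ˈsaf.fo) (ˈpo.ru).
Foot heads: 1, 3, 5.
Primary stress on the leftmost head = syllable 1.
Secondary stress on 3, 5: ˈli.fip.ˌsaf.fo.ˌpo.ru.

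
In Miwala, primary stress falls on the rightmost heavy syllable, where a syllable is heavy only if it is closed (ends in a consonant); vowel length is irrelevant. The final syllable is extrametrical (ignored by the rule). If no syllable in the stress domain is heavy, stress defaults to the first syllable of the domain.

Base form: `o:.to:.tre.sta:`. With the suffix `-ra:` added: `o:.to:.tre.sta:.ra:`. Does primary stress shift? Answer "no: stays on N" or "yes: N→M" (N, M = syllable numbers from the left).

no: stays on 1

Base `o:.to:.tre.sta:` (4 syllables):
  The final syllable (4, sta:) is extrametrical; the stress domain is syllables 1–3.
  Weights: 1 o: L, 2 to: L, 3 tre L.
  No heavy syllable in the domain; default to the first syllable of the domain = syllable 1.
  → primary stress on syllable 1.
Suffixed `o:.to:.tre.sta:.ra:` (5 syllables):
  The final syllable (5, ra:) is extrametrical; the stress domain is syllables 1–4.
  Weights: 1 o: L, 2 to: L, 3 tre L, 4 sta: L.
  No heavy syllable in the domain; default to the first syllable of the domain = syllable 1.
  → primary stress on syllable 1.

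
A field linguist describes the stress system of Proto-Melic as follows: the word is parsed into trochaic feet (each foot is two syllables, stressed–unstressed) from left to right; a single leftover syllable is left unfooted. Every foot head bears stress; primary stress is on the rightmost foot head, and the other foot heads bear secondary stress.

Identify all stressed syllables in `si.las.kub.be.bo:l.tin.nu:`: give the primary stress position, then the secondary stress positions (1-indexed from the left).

primary 5, secondary 1, 3

Parse left to right into trochaic (ˈσσ) feet: (ˈsi.las) (ˈkub.be) (ˈbo:l.tin) nu:. Syllable 7 is left unfooted.
Foot heads (stressed positions): 1, 3, 5.
End Rule Rightmost: primary stress on the rightmost head = syllable 5.
Secondary stress on 1, 3: ˌsi.las.ˌkub.be.ˈbo:l.tin.nu:.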